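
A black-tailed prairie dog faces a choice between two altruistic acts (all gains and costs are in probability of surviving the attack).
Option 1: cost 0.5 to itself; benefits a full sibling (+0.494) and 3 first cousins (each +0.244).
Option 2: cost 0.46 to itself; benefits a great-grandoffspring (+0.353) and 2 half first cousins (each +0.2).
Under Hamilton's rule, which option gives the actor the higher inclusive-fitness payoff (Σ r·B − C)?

Option 1: r to a full sibling = 0.5.
Option 1: r to a first cousin = 0.125.
Option 1: Σ r·B − C = (1·0.5·0.494 + 3·0.125·0.244) − 0.5 = -0.1615.
Option 2: r to a great-grandoffspring = 0.125.
Option 2: r to a half first cousin = 0.0625.
Option 2: Σ r·B − C = (1·0.125·0.353 + 2·0.0625·0.2) − 0.46 = -0.390875.
Option 1 has the higher net inclusive-fitness payoff.

Option 1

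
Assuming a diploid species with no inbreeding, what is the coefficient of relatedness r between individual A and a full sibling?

Each parent–offspring link contributes a factor of 1/2, and independent paths through distinct common ancestors add.
Full sibs share both parents — two paths of length 2: r = 2·(1/2)^2 = 1/2.

0.5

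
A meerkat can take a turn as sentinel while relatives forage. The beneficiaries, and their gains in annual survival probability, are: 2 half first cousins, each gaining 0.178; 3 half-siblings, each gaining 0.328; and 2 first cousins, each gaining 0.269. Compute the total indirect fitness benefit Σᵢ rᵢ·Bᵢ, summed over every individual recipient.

0.3355

r to a half first cousin = 1/16 (half first cousins share one grandparent — one path of length 4: r = (1/2)^4 = 1/16).
r to a half-sibling = 0.25 (half-sibs share one parent — one path of length 2: r = (1/2)^2 = 1/4).
r to a first cousin = 0.125 (first cousins share one grandparent pair — two paths of length 4: r = 2·(1/2)^4 = 1/8).
Summing one r·B term per recipient: 2·0.0625·0.178 + 3·0.25·0.328 + 2·0.125·0.269 = 0.3355.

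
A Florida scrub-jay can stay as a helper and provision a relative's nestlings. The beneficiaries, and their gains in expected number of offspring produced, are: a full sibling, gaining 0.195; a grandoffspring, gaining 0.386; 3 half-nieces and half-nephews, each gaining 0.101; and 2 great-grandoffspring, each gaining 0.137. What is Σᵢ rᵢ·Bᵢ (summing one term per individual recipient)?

0.266125

r to a full sibling = 1/2 (full sibs share both parents — two paths of length 2: r = 2·(1/2)^2 = 1/2).
r to a grandoffspring = 0.25 (two parent–offspring links: r = (1/2)^2 = 1/4).
r to a half-niece or half-nephew = 0.125 (half-aunt/uncle↔niece/nephew: one path of length 3: r = (1/2)^3 = 1/8).
r to a great-grandoffspring = 0.125 (three parent–offspring links: r = (1/2)^3 = 1/8).
Summing one r·B term per recipient: 1·0.5·0.195 + 1·0.25·0.386 + 3·0.125·0.101 + 2·0.125·0.137 = 0.266125.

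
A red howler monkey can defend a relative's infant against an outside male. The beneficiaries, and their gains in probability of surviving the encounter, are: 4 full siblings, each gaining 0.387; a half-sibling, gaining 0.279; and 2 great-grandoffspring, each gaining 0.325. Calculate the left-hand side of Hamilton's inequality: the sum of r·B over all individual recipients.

r to a full sibling = 0.5 (full sibs share both parents — two paths of length 2: r = 2·(1/2)^2 = 1/2).
r to a half-sibling = 0.25 (half-sibs share one parent — one path of length 2: r = (1/2)^2 = 1/4).
r to a great-grandoffspring = 0.125 (three parent–offspring links: r = (1/2)^3 = 1/8).
Summing one r·B term per recipient: 4·0.5·0.387 + 1·0.25·0.279 + 2·0.125·0.325 = 0.925.

0.925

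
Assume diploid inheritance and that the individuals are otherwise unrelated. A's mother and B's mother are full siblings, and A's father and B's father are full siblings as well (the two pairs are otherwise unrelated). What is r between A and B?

0.25

Relatedness sums over independent paths through distinct common ancestors.
A and B are related in two ways: first cousins through their mothers (r = 1/8) and first cousins through their fathers (r = 1/8) — i.e. double first cousins.
r = 1/8 + 1/8 = 1/4 = 0.25.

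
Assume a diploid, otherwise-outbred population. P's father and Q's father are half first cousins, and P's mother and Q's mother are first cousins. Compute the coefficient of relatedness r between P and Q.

0.046875

Wright's path rule: contributions from independent ancestry routes add.
P and Q are related in two ways: half second cousins through their fathers (r = 1/64) and second cousins through their mothers (r = 1/32).
r = 1/64 + 1/32 = 0.046875.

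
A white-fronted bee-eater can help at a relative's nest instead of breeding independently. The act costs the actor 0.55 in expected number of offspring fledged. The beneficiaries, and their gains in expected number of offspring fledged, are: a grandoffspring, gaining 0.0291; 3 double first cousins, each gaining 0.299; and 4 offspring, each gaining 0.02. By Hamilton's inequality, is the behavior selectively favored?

No

Hamilton's rule: the trait is favored when the sum of r·B over every recipient exceeds the actor's cost C.
r to a grandoffspring = 0.25 (two parent–offspring links: r = (1/2)^2 = 1/4).
r to a double first cousin = 0.25 (double first cousins share both grandparent pairs — four paths of length 4: r = 4·(1/2)^4 = 1/4).
r to an offspring = 0.5 (one parent–offspring link: r = (1/2)^1 = 1/2).
Summing one r·B term per recipient: 1·0.25·0.0291 + 3·0.25·0.299 + 4·0.5·0.02 = 0.271525.
0.271525 < 0.55: the indirect benefit is less than the cost.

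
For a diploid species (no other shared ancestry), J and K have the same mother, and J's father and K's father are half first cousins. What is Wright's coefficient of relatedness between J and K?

0.265625

Relatedness sums over independent paths through distinct common ancestors.
J and K are related in two ways: half-sibs through their shared mother (r = 1/4) and half second cousins through their fathers (r = 1/64).
r = 1/4 + 1/64 = 17/64 = 0.265625.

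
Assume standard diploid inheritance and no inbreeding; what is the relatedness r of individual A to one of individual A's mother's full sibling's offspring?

0.125

Each parent–offspring link contributes a factor of 1/2, and independent paths through distinct common ancestors add.
First cousins share one grandparent pair — two paths of length 4: r = 2·(1/2)^4 = 1/8.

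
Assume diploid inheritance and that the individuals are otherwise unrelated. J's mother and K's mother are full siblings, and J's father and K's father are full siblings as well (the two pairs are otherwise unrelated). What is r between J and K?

Wright's path rule: contributions from independent ancestry routes add.
J and K are related in two ways: first cousins through their mothers (r = 1/8) and first cousins through their fathers (r = 1/8) — i.e. double first cousins.
r = 1/8 + 1/8 = 0.25.

0.25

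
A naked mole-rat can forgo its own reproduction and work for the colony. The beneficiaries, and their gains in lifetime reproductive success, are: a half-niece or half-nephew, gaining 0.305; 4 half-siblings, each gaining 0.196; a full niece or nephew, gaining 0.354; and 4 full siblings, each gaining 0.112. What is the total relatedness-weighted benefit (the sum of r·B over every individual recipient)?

r to a half-niece or half-nephew = 0.125 (half-aunt/uncle↔niece/nephew: one path of length 3: r = (1/2)^3 = 1/8).
r to a half-sibling = 1/4 (half-sibs share one parent — one path of length 2: r = (1/2)^2 = 1/4).
r to a full niece or nephew = 0.25 (full aunt/uncle↔niece/nephew: two paths of length 3 through the shared grandparent pair: r = 2·(1/2)^3 = 1/4).
r to a full sibling = 1/2 (full sibs share both parents — two paths of length 2: r = 2·(1/2)^2 = 1/2).
Summing one r·B term per recipient: 1·0.125·0.305 + 4·0.25·0.196 + 1·0.25·0.354 + 4·0.5·0.112 = 0.546625.

0.546625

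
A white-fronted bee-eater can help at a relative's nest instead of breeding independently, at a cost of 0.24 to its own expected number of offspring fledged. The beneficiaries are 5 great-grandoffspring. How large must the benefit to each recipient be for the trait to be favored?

r to a great-grandoffspring = 1/8 (three parent–offspring links: r = (1/2)^3 = 1/8).
Hamilton's rule with n recipients of equal r: n·r·B > C, so B > C/(n·r) = 0.24/(5·0.125) = 0.384.

0.384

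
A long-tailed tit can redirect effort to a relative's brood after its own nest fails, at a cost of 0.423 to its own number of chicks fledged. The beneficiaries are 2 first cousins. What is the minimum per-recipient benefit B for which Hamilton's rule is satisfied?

1.692

r to a first cousin = 0.125 (first cousins share one grandparent pair — two paths of length 4: r = 2·(1/2)^4 = 1/8).
Hamilton's rule with n recipients of equal r: n·r·B > C, so B > C/(n·r) = 0.423/(2·0.125) = 1.692.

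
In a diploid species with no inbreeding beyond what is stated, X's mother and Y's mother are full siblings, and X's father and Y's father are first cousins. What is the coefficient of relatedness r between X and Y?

Relatedness sums over independent paths through distinct common ancestors.
X and Y are related in two ways: first cousins through their mothers (r = 1/8) and second cousins through their fathers (r = 1/32).
r = 1/8 + 1/32 = 0.15625.

0.15625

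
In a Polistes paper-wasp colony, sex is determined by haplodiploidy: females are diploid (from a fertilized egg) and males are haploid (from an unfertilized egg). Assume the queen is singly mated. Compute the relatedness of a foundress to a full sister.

Haplodiploid full sisters inherit their father's entire haploid genome identically (contributing 1/2) and on average half of their mother's contribution (1/2 · 1/2 = 1/4); r = 1/2 + 1/4 = 3/4.

0.75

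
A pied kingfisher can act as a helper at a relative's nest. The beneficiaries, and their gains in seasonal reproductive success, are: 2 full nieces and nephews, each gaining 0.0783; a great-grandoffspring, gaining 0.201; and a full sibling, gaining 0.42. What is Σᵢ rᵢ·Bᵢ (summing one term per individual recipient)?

r to a full niece or nephew = 1/4 (full aunt/uncle↔niece/nephew: two paths of length 3 through the shared grandparent pair: r = 2·(1/2)^3 = 1/4).
r to a great-grandoffspring = 0.125 (three parent–offspring links: r = (1/2)^3 = 1/8).
r to a full sibling = 0.5 (full sibs share both parents — two paths of length 2: r = 2·(1/2)^2 = 1/2).
Summing one r·B term per recipient: 2·0.25·0.0783 + 1·0.125·0.201 + 1·0.5·0.42 = 0.274275.

0.274275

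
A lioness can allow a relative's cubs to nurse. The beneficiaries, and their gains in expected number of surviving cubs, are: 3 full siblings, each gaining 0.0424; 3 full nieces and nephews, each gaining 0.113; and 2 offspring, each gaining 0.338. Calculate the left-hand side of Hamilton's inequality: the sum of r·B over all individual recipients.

r to a full sibling = 1/2 (full sibs share both parents — two paths of length 2: r = 2·(1/2)^2 = 1/2).
r to a full niece or nephew = 0.25 (full aunt/uncle↔niece/nephew: two paths of length 3 through the shared grandparent pair: r = 2·(1/2)^3 = 1/4).
r to an offspring = 1/2 (one parent–offspring link: r = (1/2)^1 = 1/2).
Summing one r·B term per recipient: 3·0.5·0.0424 + 3·0.25·0.113 + 2·0.5·0.338 = 0.48635.

0.48635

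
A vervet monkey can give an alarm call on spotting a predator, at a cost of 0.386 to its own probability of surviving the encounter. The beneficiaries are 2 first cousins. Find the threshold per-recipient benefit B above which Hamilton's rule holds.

r to a first cousin = 0.125 (first cousins share one grandparent pair — two paths of length 4: r = 2·(1/2)^4 = 1/8).
Hamilton's rule with n recipients of equal r: n·r·B > C, so B > C/(n·r) = 0.386/(2·0.125) = 1.544.

1.544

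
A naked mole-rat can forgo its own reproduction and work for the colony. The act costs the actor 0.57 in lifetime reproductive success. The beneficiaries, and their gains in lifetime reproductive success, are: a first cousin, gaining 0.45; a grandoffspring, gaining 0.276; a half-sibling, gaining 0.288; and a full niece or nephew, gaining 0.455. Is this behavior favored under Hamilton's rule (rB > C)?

Hamilton's rule: the trait is favored when the sum of r·B over every recipient exceeds the actor's cost C.
r to a first cousin = 0.125 (first cousins share one grandparent pair — two paths of length 4: r = 2·(1/2)^4 = 1/8).
r to a grandoffspring = 1/4 (two parent–offspring links: r = (1/2)^2 = 1/4).
r to a half-sibling = 1/4 (half-sibs share one parent — one path of length 2: r = (1/2)^2 = 1/4).
r to a full niece or nephew = 0.25 (full aunt/uncle↔niece/nephew: two paths of length 3 through the shared grandparent pair: r = 2·(1/2)^3 = 1/4).
Summing one r·B term per recipient: 1·0.125·0.45 + 1·0.25·0.276 + 1·0.25·0.288 + 1·0.25·0.455 = 0.311.
0.311 < 0.57: the indirect benefit is less than the cost.

No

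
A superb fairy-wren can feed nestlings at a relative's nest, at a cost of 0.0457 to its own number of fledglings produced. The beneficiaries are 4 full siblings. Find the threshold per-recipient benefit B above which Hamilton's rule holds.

r to a full sibling = 1/2 (full sibs share both parents — two paths of length 2: r = 2·(1/2)^2 = 1/2).
Hamilton's rule with n recipients of equal r: n·r·B > C, so B > C/(n·r) = 0.0457/(4·0.5) = 0.0228.

0.0228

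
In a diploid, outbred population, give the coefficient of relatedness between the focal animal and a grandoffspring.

Two parent–offspring links: r = (1/2)^2 = 1/4.

0.25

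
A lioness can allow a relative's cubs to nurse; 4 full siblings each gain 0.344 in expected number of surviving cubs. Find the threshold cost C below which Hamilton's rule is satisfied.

r to a full sibling = 0.5 (full sibs share both parents — two paths of length 2: r = 2·(1/2)^2 = 1/2).
Hamilton's rule: n·r·B > C, so the trait is favored while C < n·r·B = 4·0.5·0.344 = 0.688.

0.688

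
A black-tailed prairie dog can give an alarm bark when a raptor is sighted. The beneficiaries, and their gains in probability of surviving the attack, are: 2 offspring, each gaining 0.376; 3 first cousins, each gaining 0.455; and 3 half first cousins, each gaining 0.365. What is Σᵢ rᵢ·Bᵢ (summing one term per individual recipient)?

0.6150625

r to an offspring = 1/2 (one parent–offspring link: r = (1/2)^1 = 1/2).
r to a first cousin = 1/8 (first cousins share one grandparent pair — two paths of length 4: r = 2·(1/2)^4 = 1/8).
r to a half first cousin = 1/16 (half first cousins share one grandparent — one path of length 4: r = (1/2)^4 = 1/16).
Summing one r·B term per recipient: 2·0.5·0.376 + 3·0.125·0.455 + 3·0.0625·0.365 = 0.6150625.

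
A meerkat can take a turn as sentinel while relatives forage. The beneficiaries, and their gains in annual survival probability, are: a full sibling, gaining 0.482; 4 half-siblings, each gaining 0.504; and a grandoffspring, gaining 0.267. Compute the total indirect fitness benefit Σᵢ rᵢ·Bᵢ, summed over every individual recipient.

r to a full sibling = 0.5 (full sibs share both parents — two paths of length 2: r = 2·(1/2)^2 = 1/2).
r to a half-sibling = 1/4 (half-sibs share one parent — one path of length 2: r = (1/2)^2 = 1/4).
r to a grandoffspring = 1/4 (two parent–offspring links: r = (1/2)^2 = 1/4).
Summing one r·B term per recipient: 1·0.5·0.482 + 4·0.25·0.504 + 1·0.25·0.267 = 0.81175.

0.81175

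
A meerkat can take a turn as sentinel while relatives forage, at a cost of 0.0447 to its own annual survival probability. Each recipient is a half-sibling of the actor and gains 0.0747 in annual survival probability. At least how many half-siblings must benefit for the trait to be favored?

r to a half-sibling = 1/4 (half-sibs share one parent — one path of length 2: r = (1/2)^2 = 1/4).
Hamilton's rule: n·r·B > C  ⇒  n > C/(r·B) = 0.0447/(0.25·0.0747) = 2.394.
The smallest integer exceeding 2.394 is 3.

3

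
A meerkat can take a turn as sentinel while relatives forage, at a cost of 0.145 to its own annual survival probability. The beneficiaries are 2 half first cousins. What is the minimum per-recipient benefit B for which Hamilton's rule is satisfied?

r to a half first cousin = 0.0625 (half first cousins share one grandparent — one path of length 4: r = (1/2)^4 = 1/16).
Hamilton's rule with n recipients of equal r: n·r·B > C, so B > C/(n·r) = 0.145/(2·0.0625) = 1.16.

1.16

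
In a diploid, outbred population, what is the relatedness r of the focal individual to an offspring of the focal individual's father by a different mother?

0.25

Each parent–offspring link contributes a factor of 1/2, and independent paths through distinct common ancestors add.
Half-sibs share one parent — one path of length 2: r = (1/2)^2 = 1/4.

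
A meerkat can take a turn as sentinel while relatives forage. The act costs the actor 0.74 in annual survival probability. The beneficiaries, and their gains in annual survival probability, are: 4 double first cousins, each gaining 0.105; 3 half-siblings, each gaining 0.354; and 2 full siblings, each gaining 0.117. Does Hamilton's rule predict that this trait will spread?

No

Hamilton's rule: the trait is favored when the sum of r·B over every recipient exceeds the actor's cost C.
r to a double first cousin = 1/4 (double first cousins share both grandparent pairs — four paths of length 4: r = 4·(1/2)^4 = 1/4).
r to a half-sibling = 0.25 (half-sibs share one parent — one path of length 2: r = (1/2)^2 = 1/4).
r to a full sibling = 0.5 (full sibs share both parents — two paths of length 2: r = 2·(1/2)^2 = 1/2).
Summing one r·B term per recipient: 4·0.25·0.105 + 3·0.25·0.354 + 2·0.5·0.117 = 0.4875.
0.4875 < 0.74: the indirect benefit is less than the cost.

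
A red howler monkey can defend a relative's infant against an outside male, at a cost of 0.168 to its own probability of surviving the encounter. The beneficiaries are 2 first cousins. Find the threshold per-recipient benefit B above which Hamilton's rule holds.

0.672

r to a first cousin = 1/8 (first cousins share one grandparent pair — two paths of length 4: r = 2·(1/2)^4 = 1/8).
Hamilton's rule with n recipients of equal r: n·r·B > C, so B > C/(n·r) = 0.168/(2·0.125) = 0.672.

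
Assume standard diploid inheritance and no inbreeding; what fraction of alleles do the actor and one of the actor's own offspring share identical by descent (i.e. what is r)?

Each parent–offspring link contributes a factor of 1/2, and independent paths through distinct common ancestors add.
One parent–offspring link: r = (1/2)^1 = 1/2.

0.5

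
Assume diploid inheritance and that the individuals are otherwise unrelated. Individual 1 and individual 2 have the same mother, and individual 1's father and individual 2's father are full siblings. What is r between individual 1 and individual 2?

0.375

With two independent routes of shared ancestry, r is the sum of the two contributions.
Individual 1 and individual 2 are related in two ways: half-sibs through their shared mother (r = 1/4) and first cousins through their fathers (r = 1/8).
r = 1/4 + 1/8 = 0.375.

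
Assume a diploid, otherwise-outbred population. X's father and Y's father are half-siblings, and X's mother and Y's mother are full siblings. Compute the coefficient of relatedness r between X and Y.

Relatedness sums over independent paths through distinct common ancestors.
X and Y are related in two ways: half first cousins through their fathers (r = 1/16) and first cousins through their mothers (r = 1/8).
r = 1/16 + 1/8 = 0.1875.

0.1875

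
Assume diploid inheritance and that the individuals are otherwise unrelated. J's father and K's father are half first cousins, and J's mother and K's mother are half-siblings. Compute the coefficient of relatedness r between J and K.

Wright's path rule: contributions from independent ancestry routes add.
J and K are related in two ways: half second cousins through their fathers (r = 1/64) and half first cousins through their mothers (r = 1/16).
r = 1/64 + 1/16 = 0.078125.

0.078125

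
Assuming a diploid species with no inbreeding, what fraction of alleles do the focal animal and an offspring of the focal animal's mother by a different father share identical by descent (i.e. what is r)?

Each parent–offspring link contributes a factor of 1/2, and independent paths through distinct common ancestors add.
Half-sibs share one parent — one path of length 2: r = (1/2)^2 = 1/4.

0.25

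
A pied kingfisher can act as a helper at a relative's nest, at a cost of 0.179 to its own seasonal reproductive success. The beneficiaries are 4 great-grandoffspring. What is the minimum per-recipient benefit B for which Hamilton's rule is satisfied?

r to a great-grandoffspring = 1/8 (three parent–offspring links: r = (1/2)^3 = 1/8).
Hamilton's rule with n recipients of equal r: n·r·B > C, so B > C/(n·r) = 0.179/(4·0.125) = 0.358.

0.358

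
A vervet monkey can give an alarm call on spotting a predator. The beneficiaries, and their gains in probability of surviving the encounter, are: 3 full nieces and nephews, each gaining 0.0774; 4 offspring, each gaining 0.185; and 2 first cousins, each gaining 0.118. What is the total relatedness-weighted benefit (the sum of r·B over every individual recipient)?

0.45755

r to a full niece or nephew = 1/4 (full aunt/uncle↔niece/nephew: two paths of length 3 through the shared grandparent pair: r = 2·(1/2)^3 = 1/4).
r to an offspring = 0.5 (one parent–offspring link: r = (1/2)^1 = 1/2).
r to a first cousin = 1/8 (first cousins share one grandparent pair — two paths of length 4: r = 2·(1/2)^4 = 1/8).
Summing one r·B term per recipient: 3·0.25·0.0774 + 4·0.5·0.185 + 2·0.125·0.118 = 0.45755.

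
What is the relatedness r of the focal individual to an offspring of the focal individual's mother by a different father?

Each parent–offspring link contributes a factor of 1/2, and independent paths through distinct common ancestors add.
Half-sibs share one parent — one path of length 2: r = (1/2)^2 = 1/4.

0.25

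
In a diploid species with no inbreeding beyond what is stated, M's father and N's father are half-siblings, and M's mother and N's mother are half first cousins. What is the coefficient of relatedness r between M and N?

0.078125

Wright's path rule: contributions from independent ancestry routes add.
M and N are related in two ways: half first cousins through their fathers (r = 1/16) and half second cousins through their mothers (r = 1/64).
r = 1/16 + 1/64 = 5/64 = 0.078125.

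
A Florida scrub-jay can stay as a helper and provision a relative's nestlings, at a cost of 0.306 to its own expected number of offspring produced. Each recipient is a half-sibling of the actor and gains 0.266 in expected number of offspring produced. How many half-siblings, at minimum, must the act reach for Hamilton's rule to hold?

5

r to a half-sibling = 1/4 (half-sibs share one parent — one path of length 2: r = (1/2)^2 = 1/4).
Hamilton's rule: n·r·B > C  ⇒  n > C/(r·B) = 0.306/(0.25·0.266) = 4.602.
The smallest integer exceeding 4.602 is 5.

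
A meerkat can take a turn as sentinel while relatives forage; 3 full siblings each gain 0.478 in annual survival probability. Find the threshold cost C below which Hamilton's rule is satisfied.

0.717

r to a full sibling = 0.5 (full sibs share both parents — two paths of length 2: r = 2·(1/2)^2 = 1/2).
Hamilton's rule: n·r·B > C, so the trait is favored while C < n·r·B = 3·0.5·0.478 = 0.717.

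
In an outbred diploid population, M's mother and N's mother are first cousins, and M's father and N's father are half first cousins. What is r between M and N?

Independent pedigree routes through distinct common ancestors add.
M and N are related in two ways: second cousins through their mothers (r = 1/32) and half second cousins through their fathers (r = 1/64).
r = 1/32 + 1/64 = 3/64 = 0.046875.

0.046875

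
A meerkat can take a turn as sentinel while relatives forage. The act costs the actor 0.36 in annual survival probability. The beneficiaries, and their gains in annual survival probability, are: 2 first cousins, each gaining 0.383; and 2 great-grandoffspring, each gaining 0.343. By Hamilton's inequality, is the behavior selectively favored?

No

Hamilton's rule: the trait is favored when the sum of r·B over every recipient exceeds the actor's cost C.
r to a first cousin = 0.125 (first cousins share one grandparent pair — two paths of length 4: r = 2·(1/2)^4 = 1/8).
r to a great-grandoffspring = 1/8 (three parent–offspring links: r = (1/2)^3 = 1/8).
Summing one r·B term per recipient: 2·0.125·0.383 + 2·0.125·0.343 = 0.1815.
0.1815 < 0.36: the indirect benefit is less than the cost.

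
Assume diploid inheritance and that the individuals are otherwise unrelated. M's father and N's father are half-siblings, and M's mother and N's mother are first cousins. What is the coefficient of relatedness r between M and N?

With two independent routes of shared ancestry, r is the sum of the two contributions.
M and N are related in two ways: half first cousins through their fathers (r = 1/16) and second cousins through their mothers (r = 1/32).
r = 1/16 + 1/32 = 3/32 = 0.09375.

0.09375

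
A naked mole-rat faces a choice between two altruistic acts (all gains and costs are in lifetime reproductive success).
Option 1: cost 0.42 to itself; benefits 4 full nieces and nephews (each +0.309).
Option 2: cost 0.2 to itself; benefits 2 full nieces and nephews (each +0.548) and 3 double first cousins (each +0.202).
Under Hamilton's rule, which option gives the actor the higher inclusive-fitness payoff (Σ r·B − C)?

Option 2

Option 1: r to a full niece or nephew = 0.25.
Option 1: Σ r·B − C = (4·0.25·0.309) − 0.42 = -0.111.
Option 2: r to a full niece or nephew = 0.25.
Option 2: r to a double first cousin = 0.25.
Option 2: Σ r·B − C = (2·0.25·0.548 + 3·0.25·0.202) − 0.2 = 0.2255.
Option 2 has the higher net inclusive-fitness payoff.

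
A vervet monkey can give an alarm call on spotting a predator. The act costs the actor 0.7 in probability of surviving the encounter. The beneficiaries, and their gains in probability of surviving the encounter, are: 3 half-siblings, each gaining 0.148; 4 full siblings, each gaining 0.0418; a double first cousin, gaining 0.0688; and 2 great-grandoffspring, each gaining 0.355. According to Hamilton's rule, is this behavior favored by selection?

Hamilton's rule: the trait is favored when the sum of r·B over every recipient exceeds the actor's cost C.
r to a half-sibling = 0.25 (half-sibs share one parent — one path of length 2: r = (1/2)^2 = 1/4).
r to a full sibling = 1/2 (full sibs share both parents — two paths of length 2: r = 2·(1/2)^2 = 1/2).
r to a double first cousin = 1/4 (double first cousins share both grandparent pairs — four paths of length 4: r = 4·(1/2)^4 = 1/4).
r to a great-grandoffspring = 1/8 (three parent–offspring links: r = (1/2)^3 = 1/8).
Summing one r·B term per recipient: 3·0.25·0.148 + 4·0.5·0.0418 + 1·0.25·0.0688 + 2·0.125·0.355 = 0.30055.
0.30055 < 0.7: the indirect benefit is less than the cost.

No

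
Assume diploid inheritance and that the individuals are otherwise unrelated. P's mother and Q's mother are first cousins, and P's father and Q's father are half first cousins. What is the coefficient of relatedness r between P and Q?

0.046875

With two independent routes of shared ancestry, r is the sum of the two contributions.
P and Q are related in two ways: second cousins through their mothers (r = 1/32) and half second cousins through their fathers (r = 1/64).
r = 1/32 + 1/64 = 0.046875.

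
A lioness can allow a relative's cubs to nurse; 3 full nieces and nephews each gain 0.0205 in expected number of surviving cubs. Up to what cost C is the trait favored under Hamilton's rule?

0.015375

r to a full niece or nephew = 1/4 (full aunt/uncle↔niece/nephew: two paths of length 3 through the shared grandparent pair: r = 2·(1/2)^3 = 1/4).
Hamilton's rule: n·r·B > C, so the trait is favored while C < n·r·B = 3·0.25·0.0205 = 0.015375.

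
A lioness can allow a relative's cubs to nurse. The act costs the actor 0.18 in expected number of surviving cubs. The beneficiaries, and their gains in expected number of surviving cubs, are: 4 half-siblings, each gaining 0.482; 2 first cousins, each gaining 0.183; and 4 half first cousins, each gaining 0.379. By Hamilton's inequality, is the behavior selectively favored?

Hamilton's rule: the trait is favored when the sum of r·B over every recipient exceeds the actor's cost C.
r to a half-sibling = 0.25 (half-sibs share one parent — one path of length 2: r = (1/2)^2 = 1/4).
r to a first cousin = 0.125 (first cousins share one grandparent pair — two paths of length 4: r = 2·(1/2)^4 = 1/8).
r to a half first cousin = 0.0625 (half first cousins share one grandparent — one path of length 4: r = (1/2)^4 = 1/16).
Summing one r·B term per recipient: 4·0.25·0.482 + 2·0.125·0.183 + 4·0.0625·0.379 = 0.6225.
0.6225 > 0.18: the indirect benefit exceeds the cost.

Yes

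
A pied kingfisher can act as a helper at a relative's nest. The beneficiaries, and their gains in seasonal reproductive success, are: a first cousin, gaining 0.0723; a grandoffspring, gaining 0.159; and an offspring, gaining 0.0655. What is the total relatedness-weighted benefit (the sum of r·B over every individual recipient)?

r to a first cousin = 1/8 (first cousins share one grandparent pair — two paths of length 4: r = 2·(1/2)^4 = 1/8).
r to a grandoffspring = 1/4 (two parent–offspring links: r = (1/2)^2 = 1/4).
r to an offspring = 1/2 (one parent–offspring link: r = (1/2)^1 = 1/2).
Summing one r·B term per recipient: 1·0.125·0.0723 + 1·0.25·0.159 + 1·0.5·0.0655 = 0.0815375.

0.0815375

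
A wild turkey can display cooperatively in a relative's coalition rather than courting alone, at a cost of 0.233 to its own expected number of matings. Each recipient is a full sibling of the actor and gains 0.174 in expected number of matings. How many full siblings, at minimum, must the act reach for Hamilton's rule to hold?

3

r to a full sibling = 1/2 (full sibs share both parents — two paths of length 2: r = 2·(1/2)^2 = 1/2).
Hamilton's rule: n·r·B > C  ⇒  n > C/(r·B) = 0.233/(0.5·0.174) = 2.678.
The smallest integer exceeding 2.678 is 3.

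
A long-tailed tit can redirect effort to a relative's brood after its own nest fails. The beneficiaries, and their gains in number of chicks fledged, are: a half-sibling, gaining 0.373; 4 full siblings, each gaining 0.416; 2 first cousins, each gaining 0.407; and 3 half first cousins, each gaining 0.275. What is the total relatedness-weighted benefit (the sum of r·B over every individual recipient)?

r to a half-sibling = 1/4 (half-sibs share one parent — one path of length 2: r = (1/2)^2 = 1/4).
r to a full sibling = 1/2 (full sibs share both parents — two paths of length 2: r = 2·(1/2)^2 = 1/2).
r to a first cousin = 1/8 (first cousins share one grandparent pair — two paths of length 4: r = 2·(1/2)^4 = 1/8).
r to a half first cousin = 0.0625 (half first cousins share one grandparent — one path of length 4: r = (1/2)^4 = 1/16).
Summing one r·B term per recipient: 1·0.25·0.373 + 4·0.5·0.416 + 2·0.125·0.407 + 3·0.0625·0.275 = 1.0785625.

1.0785625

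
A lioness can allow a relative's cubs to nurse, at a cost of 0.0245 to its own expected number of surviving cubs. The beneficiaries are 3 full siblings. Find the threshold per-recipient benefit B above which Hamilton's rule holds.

r to a full sibling = 1/2 (full sibs share both parents — two paths of length 2: r = 2·(1/2)^2 = 1/2).
Hamilton's rule with n recipients of equal r: n·r·B > C, so B > C/(n·r) = 0.0245/(3·0.5) = 0.0163.

0.0163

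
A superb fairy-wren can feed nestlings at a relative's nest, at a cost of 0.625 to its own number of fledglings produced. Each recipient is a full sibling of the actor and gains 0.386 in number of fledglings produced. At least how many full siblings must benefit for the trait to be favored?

r to a full sibling = 1/2 (full sibs share both parents — two paths of length 2: r = 2·(1/2)^2 = 1/2).
Hamilton's rule: n·r·B > C  ⇒  n > C/(r·B) = 0.625/(0.5·0.386) = 3.238.
The smallest integer exceeding 3.238 is 4.

4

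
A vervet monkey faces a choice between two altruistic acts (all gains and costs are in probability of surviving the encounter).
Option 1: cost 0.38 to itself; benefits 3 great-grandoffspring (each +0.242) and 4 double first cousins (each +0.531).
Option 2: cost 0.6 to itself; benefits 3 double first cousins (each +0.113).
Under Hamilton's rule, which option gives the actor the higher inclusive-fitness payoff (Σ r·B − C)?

Option 1: r to a great-grandoffspring = 0.125.
Option 1: r to a double first cousin = 0.25.
Option 1: Σ r·B − C = (3·0.125·0.242 + 4·0.25·0.531) − 0.38 = 0.24175.
Option 2: r to a double first cousin = 0.25.
Option 2: Σ r·B − C = (3·0.25·0.113) − 0.6 = -0.51525.
Option 1 has the higher net inclusive-fitness payoff.

Option 1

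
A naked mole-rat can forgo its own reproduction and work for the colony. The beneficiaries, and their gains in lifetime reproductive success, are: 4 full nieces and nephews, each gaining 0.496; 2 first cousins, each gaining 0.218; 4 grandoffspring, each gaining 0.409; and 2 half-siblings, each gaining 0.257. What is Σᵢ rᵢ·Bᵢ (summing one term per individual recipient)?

1.088

r to a full niece or nephew = 0.25 (full aunt/uncle↔niece/nephew: two paths of length 3 through the shared grandparent pair: r = 2·(1/2)^3 = 1/4).
r to a first cousin = 0.125 (first cousins share one grandparent pair — two paths of length 4: r = 2·(1/2)^4 = 1/8).
r to a grandoffspring = 0.25 (two parent–offspring links: r = (1/2)^2 = 1/4).
r to a half-sibling = 1/4 (half-sibs share one parent — one path of length 2: r = (1/2)^2 = 1/4).
Summing one r·B term per recipient: 4·0.25·0.496 + 2·0.125·0.218 + 4·0.25·0.409 + 2·0.25·0.257 = 1.088.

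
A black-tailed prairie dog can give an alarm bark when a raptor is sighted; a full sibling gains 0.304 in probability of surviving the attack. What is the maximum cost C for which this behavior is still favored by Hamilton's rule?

r to a full sibling = 0.5 (full sibs share both parents — two paths of length 2: r = 2·(1/2)^2 = 1/2).
Hamilton's rule: n·r·B > C, so the trait is favored while C < n·r·B = 1·0.5·0.304 = 0.152.

0.152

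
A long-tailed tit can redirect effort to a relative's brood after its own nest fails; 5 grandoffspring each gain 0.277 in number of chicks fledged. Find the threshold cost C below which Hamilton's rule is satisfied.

0.34625

r to a grandoffspring = 0.25 (two parent–offspring links: r = (1/2)^2 = 1/4).
Hamilton's rule: n·r·B > C, so the trait is favored while C < n·r·B = 5·0.25·0.277 = 0.34625.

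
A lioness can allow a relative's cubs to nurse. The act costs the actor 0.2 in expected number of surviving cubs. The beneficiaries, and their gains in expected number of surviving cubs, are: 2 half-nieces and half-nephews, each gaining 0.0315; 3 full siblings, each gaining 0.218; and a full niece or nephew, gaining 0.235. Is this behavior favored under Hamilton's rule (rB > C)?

Yes

Hamilton's rule: the trait is favored when the sum of r·B over every recipient exceeds the actor's cost C.
r to a half-niece or half-nephew = 0.125 (half-aunt/uncle↔niece/nephew: one path of length 3: r = (1/2)^3 = 1/8).
r to a full sibling = 0.5 (full sibs share both parents — two paths of length 2: r = 2·(1/2)^2 = 1/2).
r to a full niece or nephew = 1/4 (full aunt/uncle↔niece/nephew: two paths of length 3 through the shared grandparent pair: r = 2·(1/2)^3 = 1/4).
Summing one r·B term per recipient: 2·0.125·0.0315 + 3·0.5·0.218 + 1·0.25·0.235 = 0.393625.
0.393625 > 0.2: the indirect benefit exceeds the cost.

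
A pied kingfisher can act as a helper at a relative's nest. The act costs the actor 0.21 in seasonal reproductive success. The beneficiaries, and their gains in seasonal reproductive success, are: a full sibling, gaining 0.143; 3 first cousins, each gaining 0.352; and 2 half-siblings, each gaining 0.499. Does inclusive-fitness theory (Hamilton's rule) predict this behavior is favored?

Yes

Hamilton's rule: the trait is favored when the sum of r·B over every recipient exceeds the actor's cost C.
r to a full sibling = 0.5 (full sibs share both parents — two paths of length 2: r = 2·(1/2)^2 = 1/2).
r to a first cousin = 0.125 (first cousins share one grandparent pair — two paths of length 4: r = 2·(1/2)^4 = 1/8).
r to a half-sibling = 0.25 (half-sibs share one parent — one path of length 2: r = (1/2)^2 = 1/4).
Summing one r·B term per recipient: 1·0.5·0.143 + 3·0.125·0.352 + 2·0.25·0.499 = 0.453.
0.453 > 0.21: the indirect benefit exceeds the cost.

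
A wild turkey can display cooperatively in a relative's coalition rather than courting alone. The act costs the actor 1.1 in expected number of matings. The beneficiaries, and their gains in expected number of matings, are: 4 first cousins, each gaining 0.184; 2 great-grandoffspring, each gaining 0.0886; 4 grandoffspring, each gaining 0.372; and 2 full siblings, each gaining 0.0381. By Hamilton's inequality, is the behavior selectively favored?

Hamilton's rule: the trait is favored when the sum of r·B over every recipient exceeds the actor's cost C.
r to a first cousin = 1/8 (first cousins share one grandparent pair — two paths of length 4: r = 2·(1/2)^4 = 1/8).
r to a great-grandoffspring = 0.125 (three parent–offspring links: r = (1/2)^3 = 1/8).
r to a grandoffspring = 0.25 (two parent–offspring links: r = (1/2)^2 = 1/4).
r to a full sibling = 1/2 (full sibs share both parents — two paths of length 2: r = 2·(1/2)^2 = 1/2).
Summing one r·B term per recipient: 4·0.125·0.184 + 2·0.125·0.0886 + 4·0.25·0.372 + 2·0.5·0.0381 = 0.52425.
0.52425 < 1.1: the indirect benefit is less than the cost.

No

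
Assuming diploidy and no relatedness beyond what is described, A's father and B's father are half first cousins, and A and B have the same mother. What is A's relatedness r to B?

0.265625

Independent pedigree routes through distinct common ancestors add.
A and B are related in two ways: half second cousins through their fathers (r = 1/64) and half-sibs through their shared mother (r = 1/4).
r = 1/64 + 1/4 = 0.265625.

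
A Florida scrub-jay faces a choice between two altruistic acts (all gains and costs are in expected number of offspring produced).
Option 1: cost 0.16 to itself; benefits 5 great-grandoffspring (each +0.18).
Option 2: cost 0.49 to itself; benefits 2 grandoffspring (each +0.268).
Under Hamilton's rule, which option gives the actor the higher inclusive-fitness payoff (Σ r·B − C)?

Option 1

Option 1: r to a great-grandoffspring = 0.125.
Option 1: Σ r·B − C = (5·0.125·0.18) − 0.16 = -0.0475.
Option 2: r to a grandoffspring = 0.25.
Option 2: Σ r·B − C = (2·0.25·0.268) − 0.49 = -0.356.
Option 1 has the higher net inclusive-fitness payoff.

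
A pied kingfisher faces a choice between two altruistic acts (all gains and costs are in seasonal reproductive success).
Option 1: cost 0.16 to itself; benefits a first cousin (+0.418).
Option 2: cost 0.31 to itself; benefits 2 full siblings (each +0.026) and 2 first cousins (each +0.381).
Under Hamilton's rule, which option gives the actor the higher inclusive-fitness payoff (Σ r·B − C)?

Option 1: r to a first cousin = 0.125.
Option 1: Σ r·B − C = (1·0.125·0.418) − 0.16 = -0.10775.
Option 2: r to a full sibling = 0.5.
Option 2: r to a first cousin = 0.125.
Option 2: Σ r·B − C = (2·0.5·0.026 + 2·0.125·0.381) − 0.31 = -0.18875.
Option 1 has the higher net inclusive-fitness payoff.

Option 1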